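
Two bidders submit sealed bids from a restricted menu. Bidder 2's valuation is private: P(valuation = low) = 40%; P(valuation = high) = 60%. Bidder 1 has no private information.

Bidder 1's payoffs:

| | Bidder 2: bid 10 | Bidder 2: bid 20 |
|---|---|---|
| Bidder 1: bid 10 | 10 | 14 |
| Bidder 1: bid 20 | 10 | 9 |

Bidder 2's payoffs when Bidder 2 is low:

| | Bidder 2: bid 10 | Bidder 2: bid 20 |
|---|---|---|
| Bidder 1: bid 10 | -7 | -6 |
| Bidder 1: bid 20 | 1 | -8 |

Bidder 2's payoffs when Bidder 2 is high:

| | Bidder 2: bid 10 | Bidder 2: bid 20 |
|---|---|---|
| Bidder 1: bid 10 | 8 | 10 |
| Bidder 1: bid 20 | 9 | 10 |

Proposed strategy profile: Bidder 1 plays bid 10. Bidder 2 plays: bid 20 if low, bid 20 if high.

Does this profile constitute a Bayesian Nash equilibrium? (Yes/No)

Yes

Bidder 1 plays bid 10: E[bid 10] = 0.4·(14) + 0.6·(14) = 14; E[bid 20] = 9. Best-responding. ✓
Bidder 2 (valuation low), facing bid 10: bid 10 gives -7, bid 20 gives -6. Proposed bid 20 is best. ✓
Bidder 2 (valuation high), facing bid 10: bid 10 gives 8, bid 20 gives 10. Proposed bid 20 is best. ✓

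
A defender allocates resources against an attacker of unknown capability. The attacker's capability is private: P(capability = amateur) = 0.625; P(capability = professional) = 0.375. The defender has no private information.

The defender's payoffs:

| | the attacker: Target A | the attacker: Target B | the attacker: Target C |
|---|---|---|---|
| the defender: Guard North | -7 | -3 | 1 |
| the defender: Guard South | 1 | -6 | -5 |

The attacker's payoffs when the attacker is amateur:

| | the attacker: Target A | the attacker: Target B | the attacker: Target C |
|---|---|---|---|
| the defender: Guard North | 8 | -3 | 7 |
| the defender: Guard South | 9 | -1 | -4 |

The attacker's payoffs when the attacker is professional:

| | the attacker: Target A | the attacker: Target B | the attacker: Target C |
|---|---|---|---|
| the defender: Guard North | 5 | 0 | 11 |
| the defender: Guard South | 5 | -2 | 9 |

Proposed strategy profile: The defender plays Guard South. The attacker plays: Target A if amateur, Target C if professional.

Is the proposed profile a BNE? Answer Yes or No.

A profile is a BNE iff every type of every player is best-responding given beliefs about the other side.
The defender plays Guard South: E[Guard South] = 0.625·(1) + 0.375·(-5) = -1.25; E[Guard North] = -4. Best-responding. ✓
The attacker (capability amateur), facing Guard South: Target A gives 9, Target B gives -1, Target C gives -4. Proposed Target A is best. ✓
The attacker (capability professional), facing Guard South: Target A gives 5, Target B gives -2, Target C gives 9. Proposed Target C is best. ✓

Yes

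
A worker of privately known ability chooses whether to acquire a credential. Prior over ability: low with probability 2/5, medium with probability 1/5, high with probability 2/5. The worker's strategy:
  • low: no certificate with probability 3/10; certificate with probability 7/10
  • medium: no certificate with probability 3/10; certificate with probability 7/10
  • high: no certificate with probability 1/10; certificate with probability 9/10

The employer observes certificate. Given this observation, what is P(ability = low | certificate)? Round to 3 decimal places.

Apply Bayes' rule using the sender's strategy as the likelihood.
P(certificate) = (2/5)·(7/10) + (1/5)·(7/10) + (2/5)·(9/10) = 39/50
P(low | certificate) = ((2/5)·(7/10)) / (39/50) = (7/25) / (39/50) = 14/39

0.359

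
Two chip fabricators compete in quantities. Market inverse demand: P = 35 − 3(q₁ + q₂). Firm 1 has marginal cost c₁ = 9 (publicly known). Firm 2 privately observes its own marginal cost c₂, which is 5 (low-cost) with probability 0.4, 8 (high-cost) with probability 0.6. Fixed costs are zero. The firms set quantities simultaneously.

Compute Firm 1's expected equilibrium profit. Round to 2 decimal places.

20.98

Each type of Firm 2 best-responds to q₁; Firm 1 best-responds to the expected q₂ over Firm 2's types.
Firm 2 with cost c maximizes (35 − 3(q₁+q₂) − c)·q₂, giving q₂(c) = (35 − c − 3q₁)/6.
E[c₂] = 0.4·5 + 0.6·8 = 6.8
Firm 1's FOC against E[q₂] yields q₁ = (35 − 2·9 + E[c₂])/9 = (35 − 18 + 6.8)/9 = 2.64444.
E[P] = 35 − 3·(q₁ + E[q₂]) = 16.9333; Firm 1's expected profit = (E[P] − 9)·q₁ = (16.9333 − 9)·2.64444 = 20.9793.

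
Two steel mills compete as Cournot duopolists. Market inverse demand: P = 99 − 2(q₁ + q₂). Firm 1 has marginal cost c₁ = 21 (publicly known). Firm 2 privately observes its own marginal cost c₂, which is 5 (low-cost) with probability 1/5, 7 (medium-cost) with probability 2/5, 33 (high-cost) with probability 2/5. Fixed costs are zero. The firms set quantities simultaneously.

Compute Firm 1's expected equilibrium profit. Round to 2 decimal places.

Type-c best response for Firm 2: q₂(c) = (99 − c)/4 − q₁/2.
Firm 1 maximizes expected profit; its first-order condition is 99 − 4q₁ − 2E[q₂] − 21 = 0.
Substituting E[q₂] and solving: E[c₂] = 17, so q₁ = (99 − 2·21 + 17)/6 = 12.3333.
E[P] = 99 − 2·(q₁ + E[q₂]) = 45.6667; Firm 1's expected profit = (E[P] − 21)·q₁ = (45.6667 − 21)·12.3333 = 304.222.

304.22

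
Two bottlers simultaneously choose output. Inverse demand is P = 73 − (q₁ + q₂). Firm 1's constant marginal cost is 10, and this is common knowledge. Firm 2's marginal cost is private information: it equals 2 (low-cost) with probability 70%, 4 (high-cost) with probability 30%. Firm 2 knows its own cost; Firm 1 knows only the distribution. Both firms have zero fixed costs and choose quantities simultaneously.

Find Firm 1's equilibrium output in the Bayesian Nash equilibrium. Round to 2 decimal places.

Type-c best response for Firm 2: q₂(c) = (73 − c)/2 − q₁/2.
Firm 1 maximizes expected profit; its first-order condition is 73 − 2q₁ − E[q₂] − 10 = 0.
Substituting E[q₂] and solving: E[c₂] = 2.6, so q₁ = (73 − 2·10 + 2.6)/3 = 18.5333.

18.53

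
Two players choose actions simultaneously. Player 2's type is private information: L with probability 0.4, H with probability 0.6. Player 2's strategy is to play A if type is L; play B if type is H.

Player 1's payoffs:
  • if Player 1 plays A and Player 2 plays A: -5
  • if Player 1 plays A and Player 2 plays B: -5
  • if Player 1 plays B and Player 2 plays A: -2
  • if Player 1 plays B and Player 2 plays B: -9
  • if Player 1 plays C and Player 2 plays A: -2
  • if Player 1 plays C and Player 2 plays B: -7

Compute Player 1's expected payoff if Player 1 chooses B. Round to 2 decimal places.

-6.20

E[B] = 0.4·(-2) + 0.6·(-9) = (-0.8) + (-5.4) = -6.2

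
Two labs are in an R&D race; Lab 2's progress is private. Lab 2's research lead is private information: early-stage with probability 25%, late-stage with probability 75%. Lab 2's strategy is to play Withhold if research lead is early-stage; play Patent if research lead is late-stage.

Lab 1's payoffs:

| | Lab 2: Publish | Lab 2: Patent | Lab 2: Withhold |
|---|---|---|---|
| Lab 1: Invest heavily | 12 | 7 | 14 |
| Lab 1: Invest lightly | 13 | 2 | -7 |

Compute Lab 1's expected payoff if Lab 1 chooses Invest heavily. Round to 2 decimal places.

8.75

E[Invest heavily] = 0.25·14 + 0.75·7 = 3.5 + 5.25 = 8.75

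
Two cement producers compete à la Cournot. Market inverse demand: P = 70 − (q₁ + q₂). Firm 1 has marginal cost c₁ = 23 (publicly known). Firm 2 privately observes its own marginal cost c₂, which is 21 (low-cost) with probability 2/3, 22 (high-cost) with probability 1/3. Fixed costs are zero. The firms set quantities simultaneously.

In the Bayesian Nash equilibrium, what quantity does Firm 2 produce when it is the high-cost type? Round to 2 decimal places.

16.44

Type-c best response for Firm 2: q₂(c) = (70 − c)/2 − q₁/2.
Firm 1 maximizes expected profit; its first-order condition is 70 − 2q₁ − E[q₂] − 23 = 0.
Substituting E[q₂] and solving: E[c₂] = 21.3333, so q₁ = (70 − 2·23 + 21.3333)/3 = 15.1111.
q₂(high-cost) = (70 − 22 − 15.1111)/2 = 16.4444.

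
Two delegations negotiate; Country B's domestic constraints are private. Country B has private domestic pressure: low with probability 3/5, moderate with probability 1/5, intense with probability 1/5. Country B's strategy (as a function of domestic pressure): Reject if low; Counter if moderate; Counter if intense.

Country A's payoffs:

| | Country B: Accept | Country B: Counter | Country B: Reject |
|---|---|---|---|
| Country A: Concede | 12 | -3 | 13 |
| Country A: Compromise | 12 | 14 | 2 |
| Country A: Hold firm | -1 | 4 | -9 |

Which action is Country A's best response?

E[Concede] = 3/5·(13) + 1/5·(-3) + 1/5·(-3) = 33/5
E[Compromise] = 3/5·(2) + 1/5·(14) + 1/5·(14) = 34/5
E[Hold firm] = 3/5·(-9) + 1/5·(4) + 1/5·(4) = -19/5
Best response: Compromise (34/5 is the largest).

Compromise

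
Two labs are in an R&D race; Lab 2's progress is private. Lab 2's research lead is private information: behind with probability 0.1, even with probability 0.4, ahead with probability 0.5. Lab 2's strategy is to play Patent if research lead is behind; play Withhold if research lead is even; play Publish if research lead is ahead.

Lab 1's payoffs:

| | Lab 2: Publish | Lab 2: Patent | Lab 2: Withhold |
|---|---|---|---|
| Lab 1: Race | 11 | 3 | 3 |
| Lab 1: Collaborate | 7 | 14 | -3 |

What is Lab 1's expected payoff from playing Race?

7

E[Race] = 0.1·3 + 0.4·3 + 0.5·11 = 0.3 + 1.2 + 5.5 = 7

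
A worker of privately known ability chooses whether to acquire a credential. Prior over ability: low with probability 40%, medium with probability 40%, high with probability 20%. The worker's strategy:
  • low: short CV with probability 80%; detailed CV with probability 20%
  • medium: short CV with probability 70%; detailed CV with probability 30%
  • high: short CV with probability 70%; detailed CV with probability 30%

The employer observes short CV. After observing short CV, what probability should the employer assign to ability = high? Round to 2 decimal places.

P(short CV) = 0.4·0.8 + 0.4·0.7 + 0.2·0.7 = 0.74
P(high | short CV) = (0.2·0.7) / 0.74 = 0.14 / 0.74 = 0.189189

0.19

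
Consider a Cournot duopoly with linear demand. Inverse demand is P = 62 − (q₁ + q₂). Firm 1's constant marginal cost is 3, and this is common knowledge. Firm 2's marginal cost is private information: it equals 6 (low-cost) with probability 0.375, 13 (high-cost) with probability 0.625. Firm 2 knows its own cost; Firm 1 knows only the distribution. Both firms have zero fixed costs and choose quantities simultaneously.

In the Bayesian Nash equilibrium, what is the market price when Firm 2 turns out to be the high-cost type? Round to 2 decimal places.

26.44

Type-c best response for Firm 2: q₂(c) = (62 − c)/2 − q₁/2.
Firm 1 maximizes expected profit; its first-order condition is 62 − 2q₁ − E[q₂] − 3 = 0.
Substituting E[q₂] and solving: E[c₂] = 10.375, so q₁ = (62 − 2·3 + 10.375)/3 = 22.125.
q₂(high-cost) = 13.4375, so P = 62 − (22.125 + 13.4375) = 26.4375.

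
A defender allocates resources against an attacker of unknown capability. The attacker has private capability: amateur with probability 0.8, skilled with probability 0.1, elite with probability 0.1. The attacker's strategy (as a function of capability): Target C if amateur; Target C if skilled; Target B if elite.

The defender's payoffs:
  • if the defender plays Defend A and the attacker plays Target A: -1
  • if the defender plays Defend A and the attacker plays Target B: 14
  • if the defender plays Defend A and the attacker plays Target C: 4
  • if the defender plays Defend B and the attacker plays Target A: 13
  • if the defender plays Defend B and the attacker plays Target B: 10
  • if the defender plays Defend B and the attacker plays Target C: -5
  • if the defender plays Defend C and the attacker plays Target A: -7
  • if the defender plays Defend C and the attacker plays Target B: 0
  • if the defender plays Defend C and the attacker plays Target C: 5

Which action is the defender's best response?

Defend A

Compute the defender's expected payoff for each action, taking the expectation over the attacker's type.
E[Defend A] = 0.8·(4) + 0.1·(4) + 0.1·(14) = 5
E[Defend B] = 0.8·(-5) + 0.1·(-5) + 0.1·(10) = -3.5
E[Defend C] = 0.8·(5) + 0.1·(5) + 0.1·(0) = 4.5
Best response: Defend A (5 is the largest).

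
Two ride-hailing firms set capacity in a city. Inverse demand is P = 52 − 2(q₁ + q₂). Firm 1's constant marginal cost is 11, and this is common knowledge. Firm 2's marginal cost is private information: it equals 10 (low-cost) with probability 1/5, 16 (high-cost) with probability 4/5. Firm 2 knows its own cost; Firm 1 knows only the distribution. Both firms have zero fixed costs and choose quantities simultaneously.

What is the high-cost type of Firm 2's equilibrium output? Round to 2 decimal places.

5.27

Type-c best response for Firm 2: q₂(c) = (52 − c)/4 − q₁/2.
Firm 1 maximizes expected profit; its first-order condition is 52 − 4q₁ − 2E[q₂] − 11 = 0.
Substituting E[q₂] and solving: E[c₂] = 14.8, so q₁ = (52 − 2·11 + 14.8)/6 = 7.46667.
q₂(high-cost) = (52 − 16 − 2·7.46667)/4 = 5.26667.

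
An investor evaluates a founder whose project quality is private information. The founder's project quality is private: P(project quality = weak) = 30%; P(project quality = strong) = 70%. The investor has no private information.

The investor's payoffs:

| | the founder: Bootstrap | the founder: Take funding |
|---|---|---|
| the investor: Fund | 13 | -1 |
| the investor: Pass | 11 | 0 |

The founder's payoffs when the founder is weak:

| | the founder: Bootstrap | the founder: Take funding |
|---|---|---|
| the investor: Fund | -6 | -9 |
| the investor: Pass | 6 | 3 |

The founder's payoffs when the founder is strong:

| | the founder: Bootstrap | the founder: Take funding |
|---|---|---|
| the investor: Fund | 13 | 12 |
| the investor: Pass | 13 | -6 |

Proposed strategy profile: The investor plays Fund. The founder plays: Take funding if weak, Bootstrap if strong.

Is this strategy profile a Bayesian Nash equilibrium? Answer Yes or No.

The investor plays Fund: E[Fund] = 0.3·(-1) + 0.7·(13) = 8.8; E[Pass] = 7.7. Best-responding. ✓
The founder (project quality weak), facing Fund: Bootstrap gives -6, Take funding gives -9. Proposed Take funding is not best — profitable deviation exists. ✗
The founder (project quality strong), facing Fund: Bootstrap gives 13, Take funding gives 12. Proposed Bootstrap is best. ✓

No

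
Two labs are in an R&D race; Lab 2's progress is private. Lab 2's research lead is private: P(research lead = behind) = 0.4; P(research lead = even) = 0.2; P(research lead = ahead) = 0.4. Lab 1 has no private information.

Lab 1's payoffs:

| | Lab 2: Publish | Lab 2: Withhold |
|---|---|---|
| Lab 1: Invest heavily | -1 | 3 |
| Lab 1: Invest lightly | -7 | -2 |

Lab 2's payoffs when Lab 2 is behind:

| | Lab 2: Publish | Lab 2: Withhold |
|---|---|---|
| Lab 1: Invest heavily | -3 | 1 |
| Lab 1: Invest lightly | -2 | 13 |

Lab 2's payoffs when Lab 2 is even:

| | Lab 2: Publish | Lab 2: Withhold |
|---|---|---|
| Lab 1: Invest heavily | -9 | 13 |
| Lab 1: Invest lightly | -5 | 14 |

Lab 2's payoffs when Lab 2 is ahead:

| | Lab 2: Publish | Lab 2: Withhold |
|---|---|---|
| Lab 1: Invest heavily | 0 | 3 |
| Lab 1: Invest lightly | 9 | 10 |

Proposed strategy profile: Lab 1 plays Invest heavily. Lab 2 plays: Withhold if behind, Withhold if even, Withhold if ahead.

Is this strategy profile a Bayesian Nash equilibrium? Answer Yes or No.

A profile is a BNE iff every type of every player is best-responding given beliefs about the other side.
Lab 1 plays Invest heavily: E[Invest heavily] = 0.4·(3) + 0.2·(3) + 0.4·(3) = 3; E[Invest lightly] = -2. Best-responding. ✓
Lab 2 (research lead behind), facing Invest heavily: Publish gives -3, Withhold gives 1. Proposed Withhold is best. ✓
Lab 2 (research lead even), facing Invest heavily: Publish gives -9, Withhold gives 13. Proposed Withhold is best. ✓
Lab 2 (research lead ahead), facing Invest heavily: Publish gives 0, Withhold gives 3. Proposed Withhold is best. ✓

Yes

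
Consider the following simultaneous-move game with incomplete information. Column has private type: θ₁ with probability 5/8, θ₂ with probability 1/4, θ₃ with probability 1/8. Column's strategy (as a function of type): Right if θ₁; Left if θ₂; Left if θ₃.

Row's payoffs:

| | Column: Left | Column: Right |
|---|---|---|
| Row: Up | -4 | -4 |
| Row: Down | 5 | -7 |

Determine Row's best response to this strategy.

Down

E[Up] = 5/8·(-4) + 1/4·(-4) + 1/8·(-4) = -4
E[Down] = 5/8·(-7) + 1/4·(5) + 1/8·(5) = -5/2
Best response: Down (-5/2 is the largest).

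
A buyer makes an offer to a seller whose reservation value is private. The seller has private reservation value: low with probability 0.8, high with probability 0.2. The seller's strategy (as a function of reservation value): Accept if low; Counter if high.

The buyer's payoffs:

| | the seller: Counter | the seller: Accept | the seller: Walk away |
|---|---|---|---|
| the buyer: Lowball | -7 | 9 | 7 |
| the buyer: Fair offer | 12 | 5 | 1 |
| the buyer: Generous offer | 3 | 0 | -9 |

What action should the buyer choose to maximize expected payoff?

Compute the buyer's expected payoff for each action, taking the expectation over the seller's type.
E[Lowball] = 0.8·(9) + 0.2·(-7) = 5.8
E[Fair offer] = 0.8·(5) + 0.2·(12) = 6.4
E[Generous offer] = 0.8·(0) + 0.2·(3) = 0.6
Best response: Fair offer (6.4 is the largest).

Fair offer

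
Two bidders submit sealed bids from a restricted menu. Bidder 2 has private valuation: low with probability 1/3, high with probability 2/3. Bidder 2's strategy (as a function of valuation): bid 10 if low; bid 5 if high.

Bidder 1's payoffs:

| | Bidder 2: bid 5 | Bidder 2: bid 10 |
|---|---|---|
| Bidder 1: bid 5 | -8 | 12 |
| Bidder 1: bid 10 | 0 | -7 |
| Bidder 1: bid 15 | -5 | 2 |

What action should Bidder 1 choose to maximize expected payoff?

bid 5

Compute Bidder 1's expected payoff for each action, taking the expectation over Bidder 2's type.
E[bid 5] = 1/3·(12) + 2/3·(-8) = -4/3
E[bid 10] = 1/3·(-7) + 2/3·(0) = -7/3
E[bid 15] = 1/3·(2) + 2/3·(-5) = -8/3
Best response: bid 5 (-4/3 is the largest).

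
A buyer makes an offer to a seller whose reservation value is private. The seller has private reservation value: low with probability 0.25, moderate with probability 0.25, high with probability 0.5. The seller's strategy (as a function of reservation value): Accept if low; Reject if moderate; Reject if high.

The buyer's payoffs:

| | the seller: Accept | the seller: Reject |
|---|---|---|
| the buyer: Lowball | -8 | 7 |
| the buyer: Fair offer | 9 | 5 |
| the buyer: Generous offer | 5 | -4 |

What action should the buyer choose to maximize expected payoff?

Fair offer

E[Lowball] = 0.25·(-8) + 0.25·(7) + 0.5·(7) = 3.25
E[Fair offer] = 0.25·(9) + 0.25·(5) + 0.5·(5) = 6
E[Generous offer] = 0.25·(5) + 0.25·(-4) + 0.5·(-4) = -1.75
Best response: Fair offer (6 is the largest).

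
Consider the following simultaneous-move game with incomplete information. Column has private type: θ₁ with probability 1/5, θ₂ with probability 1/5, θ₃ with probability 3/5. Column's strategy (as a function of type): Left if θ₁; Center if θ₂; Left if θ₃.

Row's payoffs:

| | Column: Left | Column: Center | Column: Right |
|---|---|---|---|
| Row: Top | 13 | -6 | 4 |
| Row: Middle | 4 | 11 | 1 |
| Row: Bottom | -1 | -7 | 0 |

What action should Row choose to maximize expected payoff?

Compute Row's expected payoff for each action, taking the expectation over Column's type.
E[Top] = 1/5·(13) + 1/5·(-6) + 3/5·(13) = 46/5
E[Middle] = 1/5·(4) + 1/5·(11) + 3/5·(4) = 27/5
E[Bottom] = 1/5·(-1) + 1/5·(-7) + 3/5·(-1) = -11/5
Best response: Top (46/5 is the largest).

Top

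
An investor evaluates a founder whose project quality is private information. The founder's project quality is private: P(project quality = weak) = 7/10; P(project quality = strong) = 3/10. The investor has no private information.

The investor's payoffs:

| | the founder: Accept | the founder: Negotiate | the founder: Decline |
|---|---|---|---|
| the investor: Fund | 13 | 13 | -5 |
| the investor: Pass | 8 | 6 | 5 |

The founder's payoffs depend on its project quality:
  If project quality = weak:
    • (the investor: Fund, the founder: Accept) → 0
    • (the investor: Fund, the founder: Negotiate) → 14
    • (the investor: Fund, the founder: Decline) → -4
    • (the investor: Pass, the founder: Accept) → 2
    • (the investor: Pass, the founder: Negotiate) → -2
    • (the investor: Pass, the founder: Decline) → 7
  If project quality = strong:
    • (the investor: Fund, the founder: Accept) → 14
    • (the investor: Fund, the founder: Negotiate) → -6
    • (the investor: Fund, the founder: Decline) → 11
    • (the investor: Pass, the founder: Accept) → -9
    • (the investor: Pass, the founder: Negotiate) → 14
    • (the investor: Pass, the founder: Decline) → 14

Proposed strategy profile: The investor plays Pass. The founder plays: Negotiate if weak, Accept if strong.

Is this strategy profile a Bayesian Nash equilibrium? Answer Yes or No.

A profile is a BNE iff every type of every player is best-responding given beliefs about the other side.
The investor plays Pass: E[Pass] = 7/10·(6) + 3/10·(8) = 33/5; E[Fund] = 13. Not best-responding. ✗
The founder (project quality weak), facing Pass: Accept gives 2, Negotiate gives -2, Decline gives 7. Proposed Negotiate is not best — profitable deviation exists. ✗
The founder (project quality strong), facing Pass: Accept gives -9, Negotiate gives 14, Decline gives 14. Proposed Accept is not best — profitable deviation exists. ✗

No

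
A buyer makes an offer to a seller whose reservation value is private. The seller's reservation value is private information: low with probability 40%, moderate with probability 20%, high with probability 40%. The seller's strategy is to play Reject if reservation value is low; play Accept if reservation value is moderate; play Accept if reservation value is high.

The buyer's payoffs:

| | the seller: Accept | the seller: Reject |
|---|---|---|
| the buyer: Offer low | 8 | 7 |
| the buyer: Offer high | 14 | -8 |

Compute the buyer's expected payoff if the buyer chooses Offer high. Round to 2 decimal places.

5.20

E[Offer high] = 0.4·(-8) + 0.2·14 + 0.4·14 = (-3.2) + 2.8 + 5.6 = 5.2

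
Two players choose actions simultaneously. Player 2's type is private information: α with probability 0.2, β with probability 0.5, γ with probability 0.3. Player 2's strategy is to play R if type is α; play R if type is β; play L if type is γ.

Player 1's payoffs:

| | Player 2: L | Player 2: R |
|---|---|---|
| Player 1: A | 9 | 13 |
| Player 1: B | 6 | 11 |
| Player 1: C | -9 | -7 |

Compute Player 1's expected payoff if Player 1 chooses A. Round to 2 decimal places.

11.80

E[A] = 0.2·13 + 0.5·13 + 0.3·9 = 2.6 + 6.5 + 2.7 = 11.8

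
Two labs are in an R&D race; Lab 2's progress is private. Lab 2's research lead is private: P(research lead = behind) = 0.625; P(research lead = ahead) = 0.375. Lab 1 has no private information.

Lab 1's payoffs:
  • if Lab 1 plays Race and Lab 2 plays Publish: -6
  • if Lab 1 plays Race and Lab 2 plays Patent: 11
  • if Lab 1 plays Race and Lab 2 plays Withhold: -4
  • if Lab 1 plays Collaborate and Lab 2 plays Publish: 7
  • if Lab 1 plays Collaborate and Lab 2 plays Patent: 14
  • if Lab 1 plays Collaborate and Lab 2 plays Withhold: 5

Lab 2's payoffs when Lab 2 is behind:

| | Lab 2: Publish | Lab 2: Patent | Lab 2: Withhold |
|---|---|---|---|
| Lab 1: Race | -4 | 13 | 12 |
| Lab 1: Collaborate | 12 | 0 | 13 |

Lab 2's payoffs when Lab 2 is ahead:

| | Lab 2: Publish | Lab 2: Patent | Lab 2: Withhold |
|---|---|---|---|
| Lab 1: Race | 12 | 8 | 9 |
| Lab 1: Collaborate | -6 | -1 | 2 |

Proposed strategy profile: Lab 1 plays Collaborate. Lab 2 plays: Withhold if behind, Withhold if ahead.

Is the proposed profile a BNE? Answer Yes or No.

A profile is a BNE iff every type of every player is best-responding given beliefs about the other side.
Lab 1 plays Collaborate: E[Collaborate] = 0.625·(5) + 0.375·(5) = 5; E[Race] = -4. Best-responding. ✓
Lab 2 (research lead behind), facing Collaborate: Publish gives 12, Patent gives 0, Withhold gives 13. Proposed Withhold is best. ✓
Lab 2 (research lead ahead), facing Collaborate: Publish gives -6, Patent gives -1, Withhold gives 2. Proposed Withhold is best. ✓

Yes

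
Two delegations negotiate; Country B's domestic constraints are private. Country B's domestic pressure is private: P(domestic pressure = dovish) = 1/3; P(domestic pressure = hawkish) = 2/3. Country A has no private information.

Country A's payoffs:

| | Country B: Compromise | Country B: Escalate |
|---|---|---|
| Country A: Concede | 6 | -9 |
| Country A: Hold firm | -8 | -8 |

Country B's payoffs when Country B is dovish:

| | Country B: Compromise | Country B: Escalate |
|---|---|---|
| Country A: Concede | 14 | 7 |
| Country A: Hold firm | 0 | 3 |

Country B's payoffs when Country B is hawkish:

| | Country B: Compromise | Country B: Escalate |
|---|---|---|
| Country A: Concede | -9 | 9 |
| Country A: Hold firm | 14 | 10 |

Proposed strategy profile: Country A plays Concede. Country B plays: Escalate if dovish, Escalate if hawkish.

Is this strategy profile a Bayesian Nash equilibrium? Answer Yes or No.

No

Country A plays Concede: E[Concede] = 1/3·(-9) + 2/3·(-9) = -9; E[Hold firm] = -8. Not best-responding. ✗
Country B (domestic pressure dovish), facing Concede: Compromise gives 14, Escalate gives 7. Proposed Escalate is not best — profitable deviation exists. ✗
Country B (domestic pressure hawkish), facing Concede: Compromise gives -9, Escalate gives 9. Proposed Escalate is best. ✓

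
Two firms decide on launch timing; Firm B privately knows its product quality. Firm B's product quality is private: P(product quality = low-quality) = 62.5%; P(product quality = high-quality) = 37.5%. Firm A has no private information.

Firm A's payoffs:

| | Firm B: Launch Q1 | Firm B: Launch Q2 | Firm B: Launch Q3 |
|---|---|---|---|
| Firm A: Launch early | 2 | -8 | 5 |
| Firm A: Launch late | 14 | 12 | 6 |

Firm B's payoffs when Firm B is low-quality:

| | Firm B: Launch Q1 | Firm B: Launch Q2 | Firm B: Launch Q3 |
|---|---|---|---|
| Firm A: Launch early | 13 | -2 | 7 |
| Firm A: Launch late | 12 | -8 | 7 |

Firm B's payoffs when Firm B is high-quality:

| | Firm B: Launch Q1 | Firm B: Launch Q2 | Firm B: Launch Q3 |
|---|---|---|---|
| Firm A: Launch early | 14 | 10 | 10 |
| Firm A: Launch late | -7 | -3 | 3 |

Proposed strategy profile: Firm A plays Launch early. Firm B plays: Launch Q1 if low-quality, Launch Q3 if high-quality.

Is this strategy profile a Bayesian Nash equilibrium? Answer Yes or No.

No

A profile is a BNE iff every type of every player is best-responding given beliefs about the other side.
Firm A plays Launch early: E[Launch early] = 0.625·(2) + 0.375·(5) = 3.125; E[Launch late] = 11. Not best-responding. ✗
Firm B (product quality low-quality), facing Launch early: Launch Q1 gives 13, Launch Q2 gives -2, Launch Q3 gives 7. Proposed Launch Q1 is best. ✓
Firm B (product quality high-quality), facing Launch early: Launch Q1 gives 14, Launch Q2 gives 10, Launch Q3 gives 10. Proposed Launch Q3 is not best — profitable deviation exists. ✗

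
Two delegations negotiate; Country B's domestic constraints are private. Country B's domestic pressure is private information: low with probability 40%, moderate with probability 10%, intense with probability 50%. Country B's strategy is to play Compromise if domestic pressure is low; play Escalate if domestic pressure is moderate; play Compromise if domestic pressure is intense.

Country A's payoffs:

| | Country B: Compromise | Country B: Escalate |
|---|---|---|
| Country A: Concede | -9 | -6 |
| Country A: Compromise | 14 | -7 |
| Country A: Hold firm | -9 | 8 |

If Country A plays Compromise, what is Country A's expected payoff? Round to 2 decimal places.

11.90

Take the expectation over Country B's domestic pressure, weighting each type's action by its prior probability.
E[Compromise] = 0.4·14 + 0.1·(-7) + 0.5·14 = 5.6 + (-0.7) + 7 = 11.9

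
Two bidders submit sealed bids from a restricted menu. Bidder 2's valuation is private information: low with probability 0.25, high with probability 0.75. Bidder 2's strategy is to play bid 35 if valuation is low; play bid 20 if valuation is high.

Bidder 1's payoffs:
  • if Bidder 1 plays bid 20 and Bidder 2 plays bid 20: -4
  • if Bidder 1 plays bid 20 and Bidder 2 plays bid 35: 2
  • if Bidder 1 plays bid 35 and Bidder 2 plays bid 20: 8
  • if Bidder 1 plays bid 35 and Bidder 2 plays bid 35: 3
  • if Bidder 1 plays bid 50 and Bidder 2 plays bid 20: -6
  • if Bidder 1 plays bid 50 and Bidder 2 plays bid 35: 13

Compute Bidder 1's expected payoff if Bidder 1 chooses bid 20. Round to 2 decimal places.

E[bid 20] = 0.25·2 + 0.75·(-4) = 0.5 + (-3) = -2.5

-2.50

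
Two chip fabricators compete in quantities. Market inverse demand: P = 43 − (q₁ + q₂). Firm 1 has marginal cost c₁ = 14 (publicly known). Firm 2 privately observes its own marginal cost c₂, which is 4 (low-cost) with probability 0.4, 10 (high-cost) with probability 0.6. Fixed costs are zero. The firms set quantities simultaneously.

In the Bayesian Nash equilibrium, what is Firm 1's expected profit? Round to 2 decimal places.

Type-c best response for Firm 2: q₂(c) = (43 − c)/2 − q₁/2.
Firm 1 maximizes expected profit; its first-order condition is 43 − 2q₁ − E[q₂] − 14 = 0.
Substituting E[q₂] and solving: E[c₂] = 7.6, so q₁ = (43 − 2·14 + 7.6)/3 = 7.53333.
E[P] = 43 − (q₁ + E[q₂]) = 21.5333; Firm 1's expected profit = (E[P] − 14)·q₁ = (21.5333 − 14)·7.53333 = 56.7511.

56.75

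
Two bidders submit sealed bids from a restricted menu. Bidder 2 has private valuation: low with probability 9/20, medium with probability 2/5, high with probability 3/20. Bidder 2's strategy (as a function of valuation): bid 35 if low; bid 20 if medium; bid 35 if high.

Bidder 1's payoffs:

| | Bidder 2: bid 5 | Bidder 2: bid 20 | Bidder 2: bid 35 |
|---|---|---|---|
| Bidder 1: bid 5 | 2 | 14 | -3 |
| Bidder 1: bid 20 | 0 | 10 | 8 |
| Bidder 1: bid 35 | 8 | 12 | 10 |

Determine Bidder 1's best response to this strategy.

bid 35

Compute Bidder 1's expected payoff for each action, taking the expectation over Bidder 2's type.
E[bid 5] = 9/20·(-3) + 2/5·(14) + 3/20·(-3) = 19/5
E[bid 20] = 9/20·(8) + 2/5·(10) + 3/20·(8) = 44/5
E[bid 35] = 9/20·(10) + 2/5·(12) + 3/20·(10) = 54/5
Best response: bid 35 (54/5 is the largest).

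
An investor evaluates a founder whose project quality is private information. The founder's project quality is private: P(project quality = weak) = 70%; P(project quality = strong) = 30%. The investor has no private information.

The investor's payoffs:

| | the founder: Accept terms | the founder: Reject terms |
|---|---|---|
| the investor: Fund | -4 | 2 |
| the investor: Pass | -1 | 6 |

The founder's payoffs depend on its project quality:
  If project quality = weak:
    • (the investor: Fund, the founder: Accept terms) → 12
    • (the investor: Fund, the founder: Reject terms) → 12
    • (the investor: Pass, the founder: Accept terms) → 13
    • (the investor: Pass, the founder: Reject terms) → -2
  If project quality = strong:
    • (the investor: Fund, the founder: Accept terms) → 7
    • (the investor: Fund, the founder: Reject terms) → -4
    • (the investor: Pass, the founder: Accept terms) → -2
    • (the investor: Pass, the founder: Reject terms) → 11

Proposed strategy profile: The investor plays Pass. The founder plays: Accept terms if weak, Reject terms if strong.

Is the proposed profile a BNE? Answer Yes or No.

The investor plays Pass: E[Pass] = 0.7·(-1) + 0.3·(6) = 1.1; E[Fund] = -2.2. Best-responding. ✓
The founder (project quality weak), facing Pass: Accept terms gives 13, Reject terms gives -2. Proposed Accept terms is best. ✓
The founder (project quality strong), facing Pass: Accept terms gives -2, Reject terms gives 11. Proposed Reject terms is best. ✓

Yes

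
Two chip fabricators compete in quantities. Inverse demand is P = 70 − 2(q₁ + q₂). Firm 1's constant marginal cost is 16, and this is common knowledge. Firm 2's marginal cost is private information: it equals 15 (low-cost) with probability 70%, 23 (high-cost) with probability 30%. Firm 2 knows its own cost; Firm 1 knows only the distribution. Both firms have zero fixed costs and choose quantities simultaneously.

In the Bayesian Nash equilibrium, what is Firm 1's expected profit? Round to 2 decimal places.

Firm 2 with cost c maximizes (70 − 2(q₁+q₂) − c)·q₂, giving q₂(c) = (70 − c − 2q₁)/4.
E[c₂] = 0.7·15 + 0.3·23 = 17.4
Firm 1's FOC against E[q₂] yields q₁ = (70 − 2·16 + E[c₂])/6 = (70 − 32 + 17.4)/6 = 9.23333.
E[P] = 70 − 2·(q₁ + E[q₂]) = 34.4667; Firm 1's expected profit = (E[P] − 16)·q₁ = (34.4667 − 16)·9.23333 = 170.509.

170.51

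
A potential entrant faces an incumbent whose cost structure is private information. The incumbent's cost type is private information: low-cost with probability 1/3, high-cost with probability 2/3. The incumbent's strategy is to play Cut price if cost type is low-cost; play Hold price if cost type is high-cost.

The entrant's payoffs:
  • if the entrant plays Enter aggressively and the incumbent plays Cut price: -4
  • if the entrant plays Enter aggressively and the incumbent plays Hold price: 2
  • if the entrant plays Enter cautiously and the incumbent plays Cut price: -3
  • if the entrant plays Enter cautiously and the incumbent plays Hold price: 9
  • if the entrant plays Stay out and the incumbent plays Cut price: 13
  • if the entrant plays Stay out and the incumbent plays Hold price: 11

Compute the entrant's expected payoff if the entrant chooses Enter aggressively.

0

E[Enter aggressively] = 1/3·(-4) + 2/3·2 = (-4/3) + 4/3 = 0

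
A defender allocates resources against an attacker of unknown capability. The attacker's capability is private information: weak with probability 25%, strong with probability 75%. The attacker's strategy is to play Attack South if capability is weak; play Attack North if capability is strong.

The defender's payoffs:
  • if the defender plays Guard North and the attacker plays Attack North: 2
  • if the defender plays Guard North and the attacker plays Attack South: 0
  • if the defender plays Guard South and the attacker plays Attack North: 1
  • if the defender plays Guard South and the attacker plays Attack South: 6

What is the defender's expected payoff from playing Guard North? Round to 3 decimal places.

1.500

E[Guard North] = 0.25·0 + 0.75·2 = 0 + 1.5 = 1.5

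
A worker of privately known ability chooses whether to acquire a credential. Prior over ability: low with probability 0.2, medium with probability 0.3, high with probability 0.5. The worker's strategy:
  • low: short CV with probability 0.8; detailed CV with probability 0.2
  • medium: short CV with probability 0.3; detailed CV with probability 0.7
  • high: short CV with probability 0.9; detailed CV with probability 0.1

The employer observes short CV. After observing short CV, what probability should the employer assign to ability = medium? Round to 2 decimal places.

Apply Bayes' rule using the sender's strategy as the likelihood.
P(short CV) = 0.2·0.8 + 0.3·0.3 + 0.5·0.9 = 0.7
P(medium | short CV) = (0.3·0.3) / 0.7 = 0.09 / 0.7 = 0.128571

0.13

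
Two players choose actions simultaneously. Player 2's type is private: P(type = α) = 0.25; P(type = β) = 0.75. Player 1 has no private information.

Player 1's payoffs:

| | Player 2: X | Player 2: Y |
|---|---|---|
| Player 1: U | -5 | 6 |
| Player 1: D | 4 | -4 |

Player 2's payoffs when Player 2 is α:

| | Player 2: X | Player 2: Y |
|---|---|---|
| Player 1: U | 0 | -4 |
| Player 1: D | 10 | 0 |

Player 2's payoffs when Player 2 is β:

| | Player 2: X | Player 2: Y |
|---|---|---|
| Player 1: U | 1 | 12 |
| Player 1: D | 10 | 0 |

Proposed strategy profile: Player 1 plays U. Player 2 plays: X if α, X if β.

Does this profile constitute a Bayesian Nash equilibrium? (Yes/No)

No

Player 1 plays U: E[U] = 0.25·(-5) + 0.75·(-5) = -5; E[D] = 4. Not best-responding. ✗
Player 2 (type α), facing U: X gives 0, Y gives -4. Proposed X is best. ✓
Player 2 (type β), facing U: X gives 1, Y gives 12. Proposed X is not best — profitable deviation exists. ✗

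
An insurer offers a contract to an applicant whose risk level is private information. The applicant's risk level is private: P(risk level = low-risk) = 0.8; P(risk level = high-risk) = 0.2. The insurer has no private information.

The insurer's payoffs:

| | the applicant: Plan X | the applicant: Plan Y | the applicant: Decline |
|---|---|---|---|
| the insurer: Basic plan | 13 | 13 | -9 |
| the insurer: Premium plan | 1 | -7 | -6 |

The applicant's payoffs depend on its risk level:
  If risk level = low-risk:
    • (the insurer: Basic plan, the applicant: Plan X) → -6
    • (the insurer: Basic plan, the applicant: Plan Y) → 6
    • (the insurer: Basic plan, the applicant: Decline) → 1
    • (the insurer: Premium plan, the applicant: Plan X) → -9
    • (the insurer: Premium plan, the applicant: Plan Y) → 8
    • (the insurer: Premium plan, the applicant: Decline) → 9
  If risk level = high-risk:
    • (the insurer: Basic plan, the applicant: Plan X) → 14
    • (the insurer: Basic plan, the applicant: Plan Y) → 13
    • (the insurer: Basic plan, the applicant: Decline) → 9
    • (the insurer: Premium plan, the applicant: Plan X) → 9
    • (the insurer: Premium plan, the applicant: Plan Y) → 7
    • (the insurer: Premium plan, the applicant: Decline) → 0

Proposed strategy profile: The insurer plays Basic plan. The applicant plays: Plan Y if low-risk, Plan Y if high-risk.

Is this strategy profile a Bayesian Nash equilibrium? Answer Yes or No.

No

A profile is a BNE iff every type of every player is best-responding given beliefs about the other side.
The insurer plays Basic plan: E[Basic plan] = 0.8·(13) + 0.2·(13) = 13; E[Premium plan] = -7. Best-responding. ✓
The applicant (risk level low-risk), facing Basic plan: Plan X gives -6, Plan Y gives 6, Decline gives 1. Proposed Plan Y is best. ✓
The applicant (risk level high-risk), facing Basic plan: Plan X gives 14, Plan Y gives 13, Decline gives 9. Proposed Plan Y is not best — profitable deviation exists. ✗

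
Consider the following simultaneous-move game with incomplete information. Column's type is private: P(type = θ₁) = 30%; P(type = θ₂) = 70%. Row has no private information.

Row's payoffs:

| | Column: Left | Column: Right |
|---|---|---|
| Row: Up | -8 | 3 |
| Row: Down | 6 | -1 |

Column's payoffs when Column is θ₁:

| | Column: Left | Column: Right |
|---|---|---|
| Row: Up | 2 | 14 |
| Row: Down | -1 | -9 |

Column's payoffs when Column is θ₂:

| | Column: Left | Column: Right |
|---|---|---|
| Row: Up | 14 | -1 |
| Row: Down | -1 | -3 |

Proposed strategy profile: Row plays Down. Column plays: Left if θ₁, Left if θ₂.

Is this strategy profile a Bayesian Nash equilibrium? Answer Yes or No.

Yes

Row plays Down: E[Down] = 0.3·(6) + 0.7·(6) = 6; E[Up] = -8. Best-responding. ✓
Column (type θ₁), facing Down: Left gives -1, Right gives -9. Proposed Left is best. ✓
Column (type θ₂), facing Down: Left gives -1, Right gives -3. Proposed Left is best. ✓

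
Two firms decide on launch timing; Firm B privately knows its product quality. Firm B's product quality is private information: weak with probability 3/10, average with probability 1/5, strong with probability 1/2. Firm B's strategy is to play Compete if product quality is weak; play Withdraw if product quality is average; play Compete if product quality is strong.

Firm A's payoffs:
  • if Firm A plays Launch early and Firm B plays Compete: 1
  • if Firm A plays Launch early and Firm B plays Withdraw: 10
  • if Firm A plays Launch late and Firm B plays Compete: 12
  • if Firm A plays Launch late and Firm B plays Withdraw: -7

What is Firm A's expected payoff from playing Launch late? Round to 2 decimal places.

E[Launch late] = 3/10·12 + 1/5·(-7) + 1/2·12 = 18/5 + (-7/5) + 6 = 41/5

8.20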